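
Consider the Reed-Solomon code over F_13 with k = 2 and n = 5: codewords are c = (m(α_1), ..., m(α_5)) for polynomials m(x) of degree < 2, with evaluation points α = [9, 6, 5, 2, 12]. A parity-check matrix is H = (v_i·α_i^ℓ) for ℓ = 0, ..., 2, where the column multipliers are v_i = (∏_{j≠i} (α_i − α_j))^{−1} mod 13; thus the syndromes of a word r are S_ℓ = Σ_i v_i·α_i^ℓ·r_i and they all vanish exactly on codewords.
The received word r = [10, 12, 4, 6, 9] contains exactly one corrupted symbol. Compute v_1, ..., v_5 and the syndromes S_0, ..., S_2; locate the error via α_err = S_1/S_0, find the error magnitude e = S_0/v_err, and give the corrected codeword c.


S = (12, 1, 12), error at position 5, error magnitude e = 1, c = [10, 12, 4, 6, 8].

Step 1: column multipliers v_i = (∏_{j≠i}(α_i − α_j))^{−1} mod 13.
  i = 1 (α = 9): (9−6)(9−5)(9−2)(9−12) = 3·4·7·(−3) = −252 ≡ 8, so v_1 = 8^{−1} = 5 (mod 13).
  i = 2 (α = 6): (6−9)(6−5)(6−2)(6−12) = (−3)·1·4·(−6) = 72 ≡ 7, so v_2 = 7^{−1} = 2 (mod 13).
  i = 3 (α = 5): (5−9)(5−6)(5−2)(5−12) = (−4)·(−1)·3·(−7) = −84 ≡ 7, so v_3 = 7^{−1} = 2 (mod 13).
  i = 4 (α = 2): (2−9)(2−6)(2−5)(2−12) = (−7)·(−4)·(−3)·(−10) = 840 ≡ 8, so v_4 = 8^{−1} = 5 (mod 13).
  i = 5 (α = 12): (12−9)(12−6)(12−5)(12−2) = 3·6·7·10 = 1260 ≡ 12, so v_5 = 12^{−1} = 12 (mod 13).
  v = [5, 2, 2, 5, 12].
Step 2: syndromes of r = [10, 12, 4, 6, 9] (all sums mod 13).
  S_0 = Σ v_i r_i = 5·10 + 2·12 + 2·4 + 5·6 + 12·9 = 220 ≡ 12.
  S_1 = Σ v_i α_i r_i = 5·9·10 + 2·6·12 + 2·5·4 + 5·2·6 + 12·12·9 = 1990 ≡ 1.
  α_i^2 mod 13 = [3, 10, 12, 4, 1].
  S_2 = Σ v_i α_i^2 r_i = 5·3·10 + 2·10·12 + 2·12·4 + 5·4·6 + 12·1·9 = 714 ≡ 12.
  S = (12, 1, 12) ≠ 0, so r is not a codeword (an error is present).
Step 3: locate the error. For a single error e at position i, S_ℓ = v_i·e·α_i^ℓ, so α_err = S_1/S_0.
  S_0^{−1} = 12^{−1} = 12 (mod 13), so α_err = 1·12 = 12 ≡ 12 = α_5. Error position i = 5.
  Consistency check: S_2/S_1 = 12·1 = 12 ≡ 12 = α_err ✓ (single-error assumption holds).
Step 4: error magnitude e = S_0/v_5 = S_0·∏_{j≠5}(α_5 − α_j) = 12·12 = 144 ≡ 1 (mod 13).
Step 5: correct position 5: c_5 = r_5 − e = 9 − 1 ≡ 8 (mod 13). Hence c = [10, 12, 4, 6, 8].
  Check: interpolating c through the α_i gives m(x) = 3 + 8·x (degree < 2) with m(α_i) = c_i for every i, so c is indeed a codeword.


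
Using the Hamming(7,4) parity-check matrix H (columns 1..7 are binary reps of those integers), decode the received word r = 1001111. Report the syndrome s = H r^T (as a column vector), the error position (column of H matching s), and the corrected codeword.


s = (0, 0, 1)^T, error position = 1, corrected codeword c = 0001111

Compute s = H r^T mod 2 one row at a time:
  s_1 = 1 + 1 + 1 + 1 = 4 ≡ 0 (mod 2).
  s_2 = 0 + 0 + 1 + 1 = 2 ≡ 0 (mod 2).
  s_3 = 1 + 0 + 1 + 1 = 3 ≡ 1 (mod 2).
s = (0, 0, 1)^T — this equals column 1 of H (binary 001), so error is at position 1.
Correct: flip bit 1 of r = 1001111 to get c = 0001111.


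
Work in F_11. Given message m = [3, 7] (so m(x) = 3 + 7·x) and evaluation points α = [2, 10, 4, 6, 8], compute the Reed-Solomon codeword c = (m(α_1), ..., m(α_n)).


c = [6, 7, 9, 1, 4]

Message polynomial: m(x) = 3 + 7·x (mod 11).
For each evaluation point α_i, compute m(α_i) mod 11:
  α_1 = 2: Horner steps 7 → 6, so m(2) = 6.
  α_2 = 10: Horner steps 7 → 7, so m(10) = 7.
  α_3 = 4: Horner steps 7 → 9, so m(4) = 9.
  α_4 = 6: Horner steps 7 → 1, so m(6) = 1.
  α_5 = 8: Horner steps 7 → 4, so m(8) = 4.
Codeword c = [6, 7, 9, 1, 4] ∈ F_11^5.


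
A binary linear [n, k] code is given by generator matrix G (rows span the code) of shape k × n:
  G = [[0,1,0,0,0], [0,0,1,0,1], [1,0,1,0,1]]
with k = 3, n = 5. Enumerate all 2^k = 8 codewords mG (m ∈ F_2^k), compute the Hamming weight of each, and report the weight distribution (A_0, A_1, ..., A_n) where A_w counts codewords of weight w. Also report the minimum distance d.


Weight distribution: A_0 = 1, A_1 = 2, A_2 = 2, A_3 = 2, A_4 = 1. Minimum distance d = 1.

Enumerate all 2^3 = 8 messages m ∈ F_2^3.
For each, compute codeword c = mG in F_2^5, then tally its weight.
  m = 000 → c = 00000, weight = 0.
  m = 100 → c = 01000, weight = 1.
  m = 010 → c = 00101, weight = 2.
  m = 110 → c = 01101, weight = 3.
  m = 001 → c = 10101, weight = 3.
  m = 101 → c = 11101, weight = 4.
  m = 011 → c = 10000, weight = 1.
  m = 111 → c = 11000, weight = 2.
Tally weights:
  weight 0: 1 codewords.
  weight 1: 2 codewords.
  weight 2: 2 codewords.
  weight 3: 2 codewords.
  weight 4: 1 codewords.
Minimum distance d = smallest w > 0 with A_w > 0 = 1.
Sanity: Σ A_w = 8 = 2^3 = 8 ✓.


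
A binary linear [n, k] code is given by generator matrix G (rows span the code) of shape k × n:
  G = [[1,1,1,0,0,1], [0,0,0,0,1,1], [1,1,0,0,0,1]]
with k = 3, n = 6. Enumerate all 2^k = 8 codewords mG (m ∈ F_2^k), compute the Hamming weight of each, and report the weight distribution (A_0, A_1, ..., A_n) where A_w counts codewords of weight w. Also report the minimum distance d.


Weight distribution: A_0 = 1, A_1 = 1, A_2 = 1, A_3 = 3, A_4 = 2. Minimum distance d = 1.

Enumerate all 2^3 = 8 messages m ∈ F_2^3.
For each, compute codeword c = mG in F_2^6, then tally its weight.
  m = 000 → c = 000000, weight = 0.
  m = 100 → c = 111001, weight = 4.
  m = 010 → c = 000011, weight = 2.
  m = 110 → c = 111010, weight = 4.
  m = 001 → c = 110001, weight = 3.
  m = 101 → c = 001000, weight = 1.
  m = 011 → c = 110010, weight = 3.
  m = 111 → c = 001011, weight = 3.
Tally weights:
  weight 0: 1 codewords.
  weight 1: 1 codewords.
  weight 2: 1 codewords.
  weight 3: 3 codewords.
  weight 4: 2 codewords.
Minimum distance d = smallest w > 0 with A_w > 0 = 1.
Sanity: Σ A_w = 8 = 2^3 = 8 ✓.


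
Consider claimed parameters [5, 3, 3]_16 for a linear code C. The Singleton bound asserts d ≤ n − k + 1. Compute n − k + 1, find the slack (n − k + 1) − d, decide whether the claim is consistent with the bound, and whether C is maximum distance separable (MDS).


Singleton RHS = n − k + 1 = 3, slack = 0, bound satisfied, MDS.

Singleton bound: d ≤ n − k + 1.
Here n = 5, k = 3, so n − k + 1 = 3.
Given d = 3, check d ≤ 3: YES.
Slack = (n − k + 1) − d = 0.
The code is MDS (slack = 0).
Description: the claimed parameters are [5, 3, 3]_16; such a code would be MDS (meets Singleton bound).


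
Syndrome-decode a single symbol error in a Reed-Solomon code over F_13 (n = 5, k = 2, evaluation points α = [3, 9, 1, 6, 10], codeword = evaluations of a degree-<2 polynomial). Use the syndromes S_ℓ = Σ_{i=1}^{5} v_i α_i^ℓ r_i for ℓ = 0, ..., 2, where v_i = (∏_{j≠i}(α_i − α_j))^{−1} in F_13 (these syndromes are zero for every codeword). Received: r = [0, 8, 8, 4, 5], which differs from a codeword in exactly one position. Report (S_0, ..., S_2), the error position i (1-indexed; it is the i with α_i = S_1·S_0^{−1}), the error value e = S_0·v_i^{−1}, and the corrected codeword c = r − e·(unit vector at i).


S = (3, 3, 3), error at position 3, error magnitude e = 2, c = [0, 8, 6, 4, 5].

Step 1: column multipliers v_i = (∏_{j≠i}(α_i − α_j))^{−1} mod 13.
  i = 1 (α = 3): (3−9)(3−1)(3−6)(3−10) = (−6)·2·(−3)·(−7) = −252 ≡ 8, so v_1 = 8^{−1} = 5 (mod 13).
  i = 2 (α = 9): (9−3)(9−1)(9−6)(9−10) = 6·8·3·(−1) = −144 ≡ 12, so v_2 = 12^{−1} = 12 (mod 13).
  i = 3 (α = 1): (1−3)(1−9)(1−6)(1−10) = (−2)·(−8)·(−5)·(−9) = 720 ≡ 5, so v_3 = 5^{−1} = 8 (mod 13).
  i = 4 (α = 6): (6−3)(6−9)(6−1)(6−10) = 3·(−3)·5·(−4) = 180 ≡ 11, so v_4 = 11^{−1} = 6 (mod 13).
  i = 5 (α = 10): (10−3)(10−9)(10−1)(10−6) = 7·1·9·4 = 252 ≡ 5, so v_5 = 5^{−1} = 8 (mod 13).
  v = [5, 12, 8, 6, 8].
Step 2: syndromes of r = [0, 8, 8, 4, 5] (all sums mod 13).
  S_0 = Σ v_i r_i = 5·0 + 12·8 + 8·8 + 6·4 + 8·5 = 224 ≡ 3.
  S_1 = Σ v_i α_i r_i = 5·3·0 + 12·9·8 + 8·1·8 + 6·6·4 + 8·10·5 = 1472 ≡ 3.
  α_i^2 mod 13 = [9, 3, 1, 10, 9].
  S_2 = Σ v_i α_i^2 r_i = 5·9·0 + 12·3·8 + 8·1·8 + 6·10·4 + 8·9·5 = 952 ≡ 3.
  S = (3, 3, 3) ≠ 0, so r is not a codeword (an error is present).
Step 3: locate the error. For a single error e at position i, S_ℓ = v_i·e·α_i^ℓ, so α_err = S_1/S_0.
  S_0^{−1} = 3^{−1} = 9 (mod 13), so α_err = 3·9 = 27 ≡ 1 = α_3. Error position i = 3.
  Consistency check: S_2/S_1 = 3·9 = 27 ≡ 1 = α_err ✓ (single-error assumption holds).
Step 4: error magnitude e = S_0/v_3 = S_0·∏_{j≠3}(α_3 − α_j) = 3·5 = 15 ≡ 2 (mod 13).
Step 5: correct position 3: c_3 = r_3 − e = 8 − 2 ≡ 6 (mod 13). Hence c = [0, 8, 6, 4, 5].
  Check: interpolating c through the α_i gives m(x) = 9 + 10·x (degree < 2) with m(α_i) = c_i for every i, so c is indeed a codeword.


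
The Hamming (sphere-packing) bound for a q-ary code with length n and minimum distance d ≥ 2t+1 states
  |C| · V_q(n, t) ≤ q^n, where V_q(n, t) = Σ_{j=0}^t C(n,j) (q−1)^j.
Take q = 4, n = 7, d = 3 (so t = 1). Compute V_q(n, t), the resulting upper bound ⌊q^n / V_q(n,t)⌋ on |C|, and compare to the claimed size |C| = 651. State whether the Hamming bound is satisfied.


V_q(n, t) = 22, q^n = 16384, Hamming bound = 744, |C| = 651 ≤ bound (satisfied).

Step 1: Compute V_q(n, t) = Σ_{j=0}^1 C(n, j) (q−1)^j.
  j = 0: C(7,0)·(3)^0 = 1·1 = 1.
  j = 1: C(7,1)·(3)^1 = 7·3 = 21.
  V_q(n, t) = 1 + 21 = 22.
Step 2: q^n = 4^7 = 16384.
Step 3: Hamming bound ⌊q^n / V_q(n,t)⌋ = ⌊16384/22⌋ = 744.
Step 4: Compare |C| = 651 to 744: satisfied.
The claimed |C| lies below the Hamming bound.


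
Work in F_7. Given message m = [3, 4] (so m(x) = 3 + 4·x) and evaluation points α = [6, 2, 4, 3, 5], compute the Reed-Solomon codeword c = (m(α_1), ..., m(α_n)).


c = [6, 4, 5, 1, 2]

Message polynomial: m(x) = 3 + 4·x (mod 7).
For each evaluation point α_i, compute m(α_i) mod 7:
  α_1 = 6: Horner steps 4 → 6, so m(6) = 6.
  α_2 = 2: Horner steps 4 → 4, so m(2) = 4.
  α_3 = 4: Horner steps 4 → 5, so m(4) = 5.
  α_4 = 3: Horner steps 4 → 1, so m(3) = 1.
  α_5 = 5: Horner steps 4 → 2, so m(5) = 2.
Codeword c = [6, 4, 5, 1, 2] ∈ F_7^5.


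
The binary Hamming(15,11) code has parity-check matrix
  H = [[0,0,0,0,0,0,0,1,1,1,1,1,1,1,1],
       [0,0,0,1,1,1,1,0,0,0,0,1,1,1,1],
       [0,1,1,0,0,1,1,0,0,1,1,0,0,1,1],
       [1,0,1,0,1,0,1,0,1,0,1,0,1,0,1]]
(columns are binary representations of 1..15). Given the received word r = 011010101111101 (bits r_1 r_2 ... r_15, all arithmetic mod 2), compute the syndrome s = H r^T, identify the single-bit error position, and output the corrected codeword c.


s = (0, 1, 0, 1)^T, error position = 5, corrected codeword c = 011000101111101

Compute s = H r^T mod 2 one row at a time:
  s_1 = 0 + 1 + 1 + 1 + 1 + 1 + 0 + 1 = 6 ≡ 0 (mod 2).
  s_2 = 0 + 1 + 0 + 1 + 1 + 1 + 0 + 1 = 5 ≡ 1 (mod 2).
  s_3 = 1 + 1 + 0 + 1 + 1 + 1 + 0 + 1 = 6 ≡ 0 (mod 2).
  s_4 = 0 + 1 + 1 + 1 + 1 + 1 + 1 + 1 = 7 ≡ 1 (mod 2).
s = (0, 1, 0, 1)^T — this equals column 5 of H (binary 0101), so error is at position 5.
Correct: flip bit 5 of r = 011010101111101 to get c = 011000101111101.


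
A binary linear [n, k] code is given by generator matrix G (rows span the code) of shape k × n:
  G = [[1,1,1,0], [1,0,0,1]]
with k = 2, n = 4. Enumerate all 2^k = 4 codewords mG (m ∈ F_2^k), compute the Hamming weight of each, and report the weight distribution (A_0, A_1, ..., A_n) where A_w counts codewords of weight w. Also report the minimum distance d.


Weight distribution: A_0 = 1, A_2 = 1, A_3 = 2. Minimum distance d = 2.

Enumerate all 2^2 = 4 messages m ∈ F_2^2.
For each, compute codeword c = mG in F_2^4, then tally its weight.
  m = 00 → c = 0000, weight = 0.
  m = 10 → c = 1110, weight = 3.
  m = 01 → c = 1001, weight = 2.
  m = 11 → c = 0111, weight = 3.
Tally weights:
  weight 0: 1 codewords.
  weight 2: 1 codewords.
  weight 3: 2 codewords.
Minimum distance d = smallest w > 0 with A_w > 0 = 2.
Sanity: Σ A_w = 4 = 2^2 = 4 ✓.


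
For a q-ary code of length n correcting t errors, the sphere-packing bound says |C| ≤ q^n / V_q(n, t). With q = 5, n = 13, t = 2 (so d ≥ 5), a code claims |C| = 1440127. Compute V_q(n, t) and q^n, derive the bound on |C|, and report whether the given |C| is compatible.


V_q(n, t) = 1301, q^n = 1220703125, Hamming bound = 938280, |C| = 1440127 > bound (violated).

Step 1: Compute V_q(n, t) = Σ_{j=0}^2 C(n, j) (q−1)^j.
  j = 0: C(13,0)·(4)^0 = 1·1 = 1.
  j = 1: C(13,1)·(4)^1 = 13·4 = 52.
  j = 2: C(13,2)·(4)^2 = 78·16 = 1248.
  V_q(n, t) = 1 + 52 + 1248 = 1301.
Step 2: q^n = 5^13 = 1220703125.
Step 3: Hamming bound ⌊q^n / V_q(n,t)⌋ = ⌊1220703125/1301⌋ = 938280.
Step 4: Compare |C| = 1440127 to 938280: violated.
The claimed |C| lies above the Hamming bound, so no 5-ary code of length 13 with d ≥ 5 can have 1440127 codewords.


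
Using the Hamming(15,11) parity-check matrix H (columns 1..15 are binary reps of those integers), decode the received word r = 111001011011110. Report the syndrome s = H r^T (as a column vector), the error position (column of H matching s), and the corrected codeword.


s = (0, 0, 1, 1)^T, error position = 3, corrected codeword c = 110001011011110

Compute s = H r^T mod 2 one row at a time:
  s_1 = 1 + 1 + 0 + 1 + 1 + 1 + 1 + 0 = 6 ≡ 0 (mod 2).
  s_2 = 0 + 0 + 1 + 0 + 1 + 1 + 1 + 0 = 4 ≡ 0 (mod 2).
  s_3 = 1 + 1 + 1 + 0 + 0 + 1 + 1 + 0 = 5 ≡ 1 (mod 2).
  s_4 = 1 + 1 + 0 + 0 + 1 + 1 + 1 + 0 = 5 ≡ 1 (mod 2).
s = (0, 0, 1, 1)^T — this equals column 3 of H (binary 0011), so error is at position 3.
Correct: flip bit 3 of r = 111001011011110 to get c = 110001011011110.


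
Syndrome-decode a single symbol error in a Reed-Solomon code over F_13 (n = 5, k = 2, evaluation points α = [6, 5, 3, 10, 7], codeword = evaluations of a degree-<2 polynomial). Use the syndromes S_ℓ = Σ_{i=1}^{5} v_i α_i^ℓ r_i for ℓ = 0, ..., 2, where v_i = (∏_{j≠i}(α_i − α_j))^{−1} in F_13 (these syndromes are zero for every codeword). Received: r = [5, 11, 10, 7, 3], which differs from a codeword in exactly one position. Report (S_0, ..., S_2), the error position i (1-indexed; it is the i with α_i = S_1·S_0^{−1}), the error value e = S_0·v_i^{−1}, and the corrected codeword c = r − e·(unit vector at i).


S = (2, 1, 7), error at position 5, error magnitude e = 4, c = [5, 11, 10, 7, 12].

Step 1: column multipliers v_i = (∏_{j≠i}(α_i − α_j))^{−1} mod 13.
  i = 1 (α = 6): (6−5)(6−3)(6−10)(6−7) = 1·3·(−4)·(−1) = 12 ≡ 12, so v_1 = 12^{−1} = 12 (mod 13).
  i = 2 (α = 5): (5−6)(5−3)(5−10)(5−7) = (−1)·2·(−5)·(−2) = −20 ≡ 6, so v_2 = 6^{−1} = 11 (mod 13).
  i = 3 (α = 3): (3−6)(3−5)(3−10)(3−7) = (−3)·(−2)·(−7)·(−4) = 168 ≡ 12, so v_3 = 12^{−1} = 12 (mod 13).
  i = 4 (α = 10): (10−6)(10−5)(10−3)(10−7) = 4·5·7·3 = 420 ≡ 4, so v_4 = 4^{−1} = 10 (mod 13).
  i = 5 (α = 7): (7−6)(7−5)(7−3)(7−10) = 1·2·4·(−3) = −24 ≡ 2, so v_5 = 2^{−1} = 7 (mod 13).
  v = [12, 11, 12, 10, 7].
Step 2: syndromes of r = [5, 11, 10, 7, 3] (all sums mod 13).
  S_0 = Σ v_i r_i = 12·5 + 11·11 + 12·10 + 10·7 + 7·3 = 392 ≡ 2.
  S_1 = Σ v_i α_i r_i = 12·6·5 + 11·5·11 + 12·3·10 + 10·10·7 + 7·7·3 = 2172 ≡ 1.
  α_i^2 mod 13 = [10, 12, 9, 9, 10].
  S_2 = Σ v_i α_i^2 r_i = 12·10·5 + 11·12·11 + 12·9·10 + 10·9·7 + 7·10·3 = 3972 ≡ 7.
  S = (2, 1, 7) ≠ 0, so r is not a codeword (an error is present).
Step 3: locate the error. For a single error e at position i, S_ℓ = v_i·e·α_i^ℓ, so α_err = S_1/S_0.
  S_0^{−1} = 2^{−1} = 7 (mod 13), so α_err = 1·7 = 7 ≡ 7 = α_5. Error position i = 5.
  Consistency check: S_2/S_1 = 7·1 = 7 ≡ 7 = α_err ✓ (single-error assumption holds).
Step 4: error magnitude e = S_0/v_5 = S_0·∏_{j≠5}(α_5 − α_j) = 2·2 = 4 ≡ 4 (mod 13).
Step 5: correct position 5: c_5 = r_5 − e = 3 − 4 ≡ 12 (mod 13). Hence c = [5, 11, 10, 7, 12].
  Check: interpolating c through the α_i gives m(x) = 2 + 7·x (degree < 2) with m(α_i) = c_i for every i, so c is indeed a codeword.


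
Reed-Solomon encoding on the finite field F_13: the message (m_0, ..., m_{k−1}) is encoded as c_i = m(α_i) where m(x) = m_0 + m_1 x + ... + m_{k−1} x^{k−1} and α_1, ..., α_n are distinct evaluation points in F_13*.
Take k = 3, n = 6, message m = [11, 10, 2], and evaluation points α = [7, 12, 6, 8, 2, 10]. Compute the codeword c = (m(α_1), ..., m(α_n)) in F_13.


c = [10, 3, 0, 11, 0, 12]

Message polynomial: m(x) = 11 + 10·x + 2·x^2 (mod 13).
For each evaluation point α_i, compute m(α_i) mod 13:
  α_1 = 7: Horner steps 2 → 11 → 10, so m(7) = 10.
  α_2 = 12: Horner steps 2 → 8 → 3, so m(12) = 3.
  α_3 = 6: Horner steps 2 → 9 → 0, so m(6) = 0.
  α_4 = 8: Horner steps 2 → 0 → 11, so m(8) = 11.
  α_5 = 2: Horner steps 2 → 1 → 0, so m(2) = 0.
  α_6 = 10: Horner steps 2 → 4 → 12, so m(10) = 12.
Codeword c = [10, 3, 0, 11, 0, 12] ∈ F_13^6.


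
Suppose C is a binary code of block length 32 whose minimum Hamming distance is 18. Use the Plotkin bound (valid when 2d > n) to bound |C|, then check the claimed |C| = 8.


Plotkin bound M ≤ 8; given |C| = 8 ≤ bound (satisfied).

Check applicability: 2d = 36, n = 32.
2d − n = 4 > 0, so Plotkin applies.
Compute d/(2d−n) = 18/4 ≈ 4.5000.
⌊d/(2d−n)⌋ = 4.
Plotkin bound: M ≤ 2·4 = 8.
Given |C| = 8, check: satisfied.
This |C| is at the Plotkin bound.


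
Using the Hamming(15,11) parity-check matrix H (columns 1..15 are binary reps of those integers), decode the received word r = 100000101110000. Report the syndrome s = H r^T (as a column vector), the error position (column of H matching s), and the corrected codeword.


s = (1, 1, 1, 0)^T, error position = 14, corrected codeword c = 100000101110010

Compute s = H r^T mod 2 one row at a time:
  s_1 = 0 + 1 + 1 + 1 + 0 + 0 + 0 + 0 = 3 ≡ 1 (mod 2).
  s_2 = 0 + 0 + 0 + 1 + 0 + 0 + 0 + 0 = 1 ≡ 1 (mod 2).
  s_3 = 0 + 0 + 0 + 1 + 1 + 1 + 0 + 0 = 3 ≡ 1 (mod 2).
  s_4 = 1 + 0 + 0 + 1 + 1 + 1 + 0 + 0 = 4 ≡ 0 (mod 2).
s = (1, 1, 1, 0)^T — this equals column 14 of H (binary 1110), so error is at position 14.
Correct: flip bit 14 of r = 100000101110000 to get c = 100000101110010.


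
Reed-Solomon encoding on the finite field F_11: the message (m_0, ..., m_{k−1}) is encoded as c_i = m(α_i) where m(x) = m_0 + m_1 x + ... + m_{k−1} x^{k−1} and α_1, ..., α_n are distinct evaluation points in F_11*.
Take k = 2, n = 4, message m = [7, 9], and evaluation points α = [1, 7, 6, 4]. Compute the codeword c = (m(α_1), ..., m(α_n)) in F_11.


c = [5, 4, 6, 10]

Message polynomial: m(x) = 7 + 9·x (mod 11).
For each evaluation point α_i, compute m(α_i) mod 11:
  α_1 = 1: Horner steps 9 → 5, so m(1) = 5.
  α_2 = 7: Horner steps 9 → 4, so m(7) = 4.
  α_3 = 6: Horner steps 9 → 6, so m(6) = 6.
  α_4 = 4: Horner steps 9 → 10, so m(4) = 10.
Codeword c = [5, 4, 6, 10] ∈ F_11^4.


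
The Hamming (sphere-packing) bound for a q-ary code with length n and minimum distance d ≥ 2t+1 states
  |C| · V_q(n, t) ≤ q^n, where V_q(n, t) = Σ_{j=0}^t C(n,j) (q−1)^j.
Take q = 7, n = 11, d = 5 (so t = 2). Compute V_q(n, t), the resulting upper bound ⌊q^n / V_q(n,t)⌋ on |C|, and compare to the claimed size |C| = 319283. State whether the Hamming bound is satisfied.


V_q(n, t) = 2047, q^n = 1977326743, Hamming bound = 965963, |C| = 319283 ≤ bound (satisfied).

Step 1: Compute V_q(n, t) = Σ_{j=0}^2 C(n, j) (q−1)^j.
  j = 0: C(11,0)·(6)^0 = 1·1 = 1.
  j = 1: C(11,1)·(6)^1 = 11·6 = 66.
  j = 2: C(11,2)·(6)^2 = 55·36 = 1980.
  V_q(n, t) = 1 + 66 + 1980 = 2047.
Step 2: q^n = 7^11 = 1977326743.
Step 3: Hamming bound ⌊q^n / V_q(n,t)⌋ = ⌊1977326743/2047⌋ = 965963.
Step 4: Compare |C| = 319283 to 965963: satisfied.
The claimed |C| lies below the Hamming bound.


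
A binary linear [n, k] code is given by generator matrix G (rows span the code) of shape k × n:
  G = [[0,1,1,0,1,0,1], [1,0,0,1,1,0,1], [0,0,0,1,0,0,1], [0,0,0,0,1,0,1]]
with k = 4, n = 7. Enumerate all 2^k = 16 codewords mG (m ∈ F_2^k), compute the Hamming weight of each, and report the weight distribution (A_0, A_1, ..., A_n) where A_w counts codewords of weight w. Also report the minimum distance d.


Weight distribution: A_0 = 1, A_2 = 7, A_4 = 7, A_6 = 1. Minimum distance d = 2.

Enumerate all 2^4 = 16 messages m ∈ F_2^4.
For each, compute codeword c = mG in F_2^7, then tally its weight.
  m = 0000 → c = 0000000, weight = 0.
  m = 1000 → c = 0110101, weight = 4.
  m = 0100 → c = 1001101, weight = 4.
  m = 1100 → c = 1111000, weight = 4.
  m = 0010 → c = 0001001, weight = 2.
  m = 1010 → c = 0111100, weight = 4.
  m = 0110 → c = 1000100, weight = 2.
  m = 1110 → c = 1110001, weight = 4.
  m = 0001 → c = 0000101, weight = 2.
  m = 1001 → c = 0110000, weight = 2.
  m = 0101 → c = 1001000, weight = 2.
  m = 1101 → c = 1111101, weight = 6.
  m = 0011 → c = 0001100, weight = 2.
  m = 1011 → c = 0111001, weight = 4.
  m = 0111 → c = 1000001, weight = 2.
  m = 1111 → c = 1110100, weight = 4.
Tally weights:
  weight 0: 1 codewords.
  weight 2: 7 codewords.
  weight 4: 7 codewords.
  weight 6: 1 codewords.
Minimum distance d = smallest w > 0 with A_w > 0 = 2.
Sanity: Σ A_w = 16 = 2^4 = 16 ✓.


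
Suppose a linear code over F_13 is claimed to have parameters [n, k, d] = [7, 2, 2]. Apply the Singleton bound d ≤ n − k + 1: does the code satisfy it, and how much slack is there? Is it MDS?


Singleton RHS = n − k + 1 = 6, slack = 4, bound satisfied, not MDS.

Singleton bound: d ≤ n − k + 1.
Here n = 7, k = 2, so n − k + 1 = 6.
Given d = 2, check d ≤ 6: YES.
Slack = (n − k + 1) − d = 4.
The code is NOT MDS (slack = 4 > 0).
Description: the claimed parameters are [7, 2, 2]_13; such a code would be non-MDS.


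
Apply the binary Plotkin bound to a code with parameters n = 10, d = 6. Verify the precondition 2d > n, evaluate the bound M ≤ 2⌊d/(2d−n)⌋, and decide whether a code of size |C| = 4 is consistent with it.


Plotkin bound M ≤ 6; given |C| = 4 ≤ bound (satisfied).

Check applicability: 2d = 12, n = 10.
2d − n = 2 > 0, so Plotkin applies.
Compute d/(2d−n) = 6/2 ≈ 3.0000.
⌊d/(2d−n)⌋ = 3.
Plotkin bound: M ≤ 2·3 = 6.
Given |C| = 4, check: satisfied.
This |C| is below the Plotkin bound.


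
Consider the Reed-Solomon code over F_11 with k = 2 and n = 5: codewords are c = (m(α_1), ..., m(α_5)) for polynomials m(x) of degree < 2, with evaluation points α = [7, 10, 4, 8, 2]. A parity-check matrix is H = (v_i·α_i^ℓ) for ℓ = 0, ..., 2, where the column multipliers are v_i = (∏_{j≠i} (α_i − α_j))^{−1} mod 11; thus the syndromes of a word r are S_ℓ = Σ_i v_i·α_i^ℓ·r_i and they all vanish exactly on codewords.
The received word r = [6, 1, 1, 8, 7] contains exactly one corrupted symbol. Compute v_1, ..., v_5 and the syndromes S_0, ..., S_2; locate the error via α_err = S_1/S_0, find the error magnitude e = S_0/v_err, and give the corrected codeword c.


S = (10, 7, 6), error at position 3, error magnitude e = 1, c = [6, 1, 0, 8, 7].

Step 1: column multipliers v_i = (∏_{j≠i}(α_i − α_j))^{−1} mod 11.
  i = 1 (α = 7): (7−10)(7−4)(7−8)(7−2) = (−3)·3·(−1)·5 = 45 ≡ 1, so v_1 = 1^{−1} = 1 (mod 11).
  i = 2 (α = 10): (10−7)(10−4)(10−8)(10−2) = 3·6·2·8 = 288 ≡ 2, so v_2 = 2^{−1} = 6 (mod 11).
  i = 3 (α = 4): (4−7)(4−10)(4−8)(4−2) = (−3)·(−6)·(−4)·2 = −144 ≡ 10, so v_3 = 10^{−1} = 10 (mod 11).
  i = 4 (α = 8): (8−7)(8−10)(8−4)(8−2) = 1·(−2)·4·6 = −48 ≡ 7, so v_4 = 7^{−1} = 8 (mod 11).
  i = 5 (α = 2): (2−7)(2−10)(2−4)(2−8) = (−5)·(−8)·(−2)·(−6) = 480 ≡ 7, so v_5 = 7^{−1} = 8 (mod 11).
  v = [1, 6, 10, 8, 8].
Step 2: syndromes of r = [6, 1, 1, 8, 7] (all sums mod 11).
  S_0 = Σ v_i r_i = 1·6 + 6·1 + 10·1 + 8·8 + 8·7 = 142 ≡ 10.
  S_1 = Σ v_i α_i r_i = 1·7·6 + 6·10·1 + 10·4·1 + 8·8·8 + 8·2·7 = 766 ≡ 7.
  α_i^2 mod 11 = [5, 1, 5, 9, 4].
  S_2 = Σ v_i α_i^2 r_i = 1·5·6 + 6·1·1 + 10·5·1 + 8·9·8 + 8·4·7 = 886 ≡ 6.
  S = (10, 7, 6) ≠ 0, so r is not a codeword (an error is present).
Step 3: locate the error. For a single error e at position i, S_ℓ = v_i·e·α_i^ℓ, so α_err = S_1/S_0.
  S_0^{−1} = 10^{−1} = 10 (mod 11), so α_err = 7·10 = 70 ≡ 4 = α_3. Error position i = 3.
  Consistency check: S_2/S_1 = 6·8 = 48 ≡ 4 = α_err ✓ (single-error assumption holds).
Step 4: error magnitude e = S_0/v_3 = S_0·∏_{j≠3}(α_3 − α_j) = 10·10 = 100 ≡ 1 (mod 11).
Step 5: correct position 3: c_3 = r_3 − e = 1 − 1 ≡ 0 (mod 11). Hence c = [6, 1, 0, 8, 7].
  Check: interpolating c through the α_i gives m(x) = 3 + 2·x (degree < 2) with m(α_i) = c_i for every i, so c is indeed a codeword.


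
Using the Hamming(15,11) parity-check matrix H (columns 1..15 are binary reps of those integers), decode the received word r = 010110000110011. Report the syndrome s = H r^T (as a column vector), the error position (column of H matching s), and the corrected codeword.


s = (0, 0, 1, 1)^T, error position = 3, corrected codeword c = 011110000110011

Compute s = H r^T mod 2 one row at a time:
  s_1 = 0 + 0 + 1 + 1 + 0 + 0 + 1 + 1 = 4 ≡ 0 (mod 2).
  s_2 = 1 + 1 + 0 + 0 + 0 + 0 + 1 + 1 = 4 ≡ 0 (mod 2).
  s_3 = 1 + 0 + 0 + 0 + 1 + 1 + 1 + 1 = 5 ≡ 1 (mod 2).
  s_4 = 0 + 0 + 1 + 0 + 0 + 1 + 0 + 1 = 3 ≡ 1 (mod 2).
s = (0, 0, 1, 1)^T — this equals column 3 of H (binary 0011), so error is at position 3.
Correct: flip bit 3 of r = 010110000110011 to get c = 011110000110011.


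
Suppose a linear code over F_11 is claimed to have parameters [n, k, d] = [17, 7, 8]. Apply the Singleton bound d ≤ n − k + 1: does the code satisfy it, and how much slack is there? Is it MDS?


Singleton RHS = n − k + 1 = 11, slack = 3, bound satisfied, not MDS.

Singleton bound: d ≤ n − k + 1.
Here n = 17, k = 7, so n − k + 1 = 11.
Given d = 8, check d ≤ 11: YES.
Slack = (n − k + 1) − d = 3.
The code is NOT MDS (slack = 3 > 0).
Description: the claimed parameters are [17, 7, 8]_11; such a code would be non-MDS.


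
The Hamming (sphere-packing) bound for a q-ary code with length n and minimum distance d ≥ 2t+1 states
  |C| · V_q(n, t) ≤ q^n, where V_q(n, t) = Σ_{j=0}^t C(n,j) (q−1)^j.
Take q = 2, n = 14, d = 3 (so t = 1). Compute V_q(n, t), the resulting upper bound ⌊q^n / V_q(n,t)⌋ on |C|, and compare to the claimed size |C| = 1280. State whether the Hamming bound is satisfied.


V_q(n, t) = 15, q^n = 16384, Hamming bound = 1092, |C| = 1280 > bound (violated).

Step 1: Compute V_q(n, t) = Σ_{j=0}^1 C(n, j) (q−1)^j.
  j = 0: C(14,0)·(1)^0 = 1·1 = 1.
  j = 1: C(14,1)·(1)^1 = 14·1 = 14.
  V_q(n, t) = 1 + 14 = 15.
Step 2: q^n = 2^14 = 16384.
Step 3: Hamming bound ⌊q^n / V_q(n,t)⌋ = ⌊16384/15⌋ = 1092.
Step 4: Compare |C| = 1280 to 1092: violated.
The claimed |C| lies above the Hamming bound, so no 2-ary code of length 14 with d ≥ 3 can have 1280 codewords.


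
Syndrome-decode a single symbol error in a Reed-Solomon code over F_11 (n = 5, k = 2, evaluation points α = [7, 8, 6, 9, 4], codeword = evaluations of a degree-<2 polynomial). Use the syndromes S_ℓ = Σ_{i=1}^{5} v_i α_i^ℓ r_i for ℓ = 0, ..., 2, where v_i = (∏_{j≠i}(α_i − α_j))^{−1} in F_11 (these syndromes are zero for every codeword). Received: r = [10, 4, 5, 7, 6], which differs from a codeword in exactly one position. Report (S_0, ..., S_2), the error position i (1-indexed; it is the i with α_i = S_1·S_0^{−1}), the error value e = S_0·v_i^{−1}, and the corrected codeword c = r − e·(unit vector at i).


S = (8, 6, 10), error at position 4, error magnitude e = 9, c = [10, 4, 5, 9, 6].

Step 1: column multipliers v_i = (∏_{j≠i}(α_i − α_j))^{−1} mod 11.
  i = 1 (α = 7): (7−8)(7−6)(7−9)(7−4) = (−1)·1·(−2)·3 = 6 ≡ 6, so v_1 = 6^{−1} = 2 (mod 11).
  i = 2 (α = 8): (8−7)(8−6)(8−9)(8−4) = 1·2·(−1)·4 = −8 ≡ 3, so v_2 = 3^{−1} = 4 (mod 11).
  i = 3 (α = 6): (6−7)(6−8)(6−9)(6−4) = (−1)·(−2)·(−3)·2 = −12 ≡ 10, so v_3 = 10^{−1} = 10 (mod 11).
  i = 4 (α = 9): (9−7)(9−8)(9−6)(9−4) = 2·1·3·5 = 30 ≡ 8, so v_4 = 8^{−1} = 7 (mod 11).
  i = 5 (α = 4): (4−7)(4−8)(4−6)(4−9) = (−3)·(−4)·(−2)·(−5) = 120 ≡ 10, so v_5 = 10^{−1} = 10 (mod 11).
  v = [2, 4, 10, 7, 10].
Step 2: syndromes of r = [10, 4, 5, 7, 6] (all sums mod 11).
  S_0 = Σ v_i r_i = 2·10 + 4·4 + 10·5 + 7·7 + 10·6 = 195 ≡ 8.
  S_1 = Σ v_i α_i r_i = 2·7·10 + 4·8·4 + 10·6·5 + 7·9·7 + 10·4·6 = 1249 ≡ 6.
  α_i^2 mod 11 = [5, 9, 3, 4, 5].
  S_2 = Σ v_i α_i^2 r_i = 2·5·10 + 4·9·4 + 10·3·5 + 7·4·7 + 10·5·6 = 890 ≡ 10.
  S = (8, 6, 10) ≠ 0, so r is not a codeword (an error is present).
Step 3: locate the error. For a single error e at position i, S_ℓ = v_i·e·α_i^ℓ, so α_err = S_1/S_0.
  S_0^{−1} = 8^{−1} = 7 (mod 11), so α_err = 6·7 = 42 ≡ 9 = α_4. Error position i = 4.
  Consistency check: S_2/S_1 = 10·2 = 20 ≡ 9 = α_err ✓ (single-error assumption holds).
Step 4: error magnitude e = S_0/v_4 = S_0·∏_{j≠4}(α_4 − α_j) = 8·8 = 64 ≡ 9 (mod 11).
Step 5: correct position 4: c_4 = r_4 − e = 7 − 9 ≡ 9 (mod 11). Hence c = [10, 4, 5, 9, 6].
  Check: interpolating c through the α_i gives m(x) = 8 + 5·x (degree < 2) with m(α_i) = c_i for every i, so c is indeed a codeword.


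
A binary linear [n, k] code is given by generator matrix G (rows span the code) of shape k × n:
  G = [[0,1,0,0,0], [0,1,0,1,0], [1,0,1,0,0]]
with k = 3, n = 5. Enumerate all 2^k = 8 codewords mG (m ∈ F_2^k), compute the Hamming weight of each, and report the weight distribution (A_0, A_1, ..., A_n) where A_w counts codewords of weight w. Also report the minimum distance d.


Weight distribution: A_0 = 1, A_1 = 2, A_2 = 2, A_3 = 2, A_4 = 1. Minimum distance d = 1.

Enumerate all 2^3 = 8 messages m ∈ F_2^3.
For each, compute codeword c = mG in F_2^5, then tally its weight.
  m = 000 → c = 00000, weight = 0.
  m = 100 → c = 01000, weight = 1.
  m = 010 → c = 01010, weight = 2.
  m = 110 → c = 00010, weight = 1.
  m = 001 → c = 10100, weight = 2.
  m = 101 → c = 11100, weight = 3.
  m = 011 → c = 11110, weight = 4.
  m = 111 → c = 10110, weight = 3.
Tally weights:
  weight 0: 1 codewords.
  weight 1: 2 codewords.
  weight 2: 2 codewords.
  weight 3: 2 codewords.
  weight 4: 1 codewords.
Minimum distance d = smallest w > 0 with A_w > 0 = 1.
Sanity: Σ A_w = 8 = 2^3 = 8 ✓.


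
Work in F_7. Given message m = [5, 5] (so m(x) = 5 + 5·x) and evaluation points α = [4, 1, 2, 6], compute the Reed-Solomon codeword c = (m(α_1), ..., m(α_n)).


c = [4, 3, 1, 0]

Message polynomial: m(x) = 5 + 5·x (mod 7).
For each evaluation point α_i, compute m(α_i) mod 7:
  α_1 = 4: Horner steps 5 → 4, so m(4) = 4.
  α_2 = 1: Horner steps 5 → 3, so m(1) = 3.
  α_3 = 2: Horner steps 5 → 1, so m(2) = 1.
  α_4 = 6: Horner steps 5 → 0, so m(6) = 0.
Codeword c = [4, 3, 1, 0] ∈ F_7^4.


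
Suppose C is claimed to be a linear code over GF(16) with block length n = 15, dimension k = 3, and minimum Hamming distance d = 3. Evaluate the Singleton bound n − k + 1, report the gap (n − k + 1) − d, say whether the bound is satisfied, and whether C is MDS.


Singleton RHS = n − k + 1 = 13, slack = 10, bound satisfied, not MDS.

Singleton bound: d ≤ n − k + 1.
Here n = 15, k = 3, so n − k + 1 = 13.
Given d = 3, check d ≤ 13: YES.
Slack = (n − k + 1) − d = 10.
The code is NOT MDS (slack = 10 > 0).
Description: the claimed parameters are [15, 3, 3]_16; such a code would be non-MDS.


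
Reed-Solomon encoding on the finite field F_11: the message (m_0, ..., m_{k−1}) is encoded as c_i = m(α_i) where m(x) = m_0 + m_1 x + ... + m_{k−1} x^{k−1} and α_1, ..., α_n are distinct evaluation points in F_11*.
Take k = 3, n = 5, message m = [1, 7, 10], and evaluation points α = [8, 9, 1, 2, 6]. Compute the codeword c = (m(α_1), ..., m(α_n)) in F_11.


c = [4, 5, 7, 0, 7]

Message polynomial: m(x) = 1 + 7·x + 10·x^2 (mod 11).
For each evaluation point α_i, compute m(α_i) mod 11:
  α_1 = 8: Horner steps 10 → 10 → 4, so m(8) = 4.
  α_2 = 9: Horner steps 10 → 9 → 5, so m(9) = 5.
  α_3 = 1: Horner steps 10 → 6 → 7, so m(1) = 7.
  α_4 = 2: Horner steps 10 → 5 → 0, so m(2) = 0.
  α_5 = 6: Horner steps 10 → 1 → 7, so m(6) = 7.
Codeword c = [4, 5, 7, 0, 7] ∈ F_11^5.


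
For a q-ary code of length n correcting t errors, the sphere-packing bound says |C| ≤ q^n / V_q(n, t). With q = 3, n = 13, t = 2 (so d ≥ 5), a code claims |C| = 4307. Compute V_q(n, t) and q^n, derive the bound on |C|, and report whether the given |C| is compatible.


V_q(n, t) = 339, q^n = 1594323, Hamming bound = 4703, |C| = 4307 ≤ bound (satisfied).

Step 1: Compute V_q(n, t) = Σ_{j=0}^2 C(n, j) (q−1)^j.
  j = 0: C(13,0)·(2)^0 = 1·1 = 1.
  j = 1: C(13,1)·(2)^1 = 13·2 = 26.
  j = 2: C(13,2)·(2)^2 = 78·4 = 312.
  V_q(n, t) = 1 + 26 + 312 = 339.
Step 2: q^n = 3^13 = 1594323.
Step 3: Hamming bound ⌊q^n / V_q(n,t)⌋ = ⌊1594323/339⌋ = 4703.
Step 4: Compare |C| = 4307 to 4703: satisfied.
The claimed |C| lies below the Hamming bound.


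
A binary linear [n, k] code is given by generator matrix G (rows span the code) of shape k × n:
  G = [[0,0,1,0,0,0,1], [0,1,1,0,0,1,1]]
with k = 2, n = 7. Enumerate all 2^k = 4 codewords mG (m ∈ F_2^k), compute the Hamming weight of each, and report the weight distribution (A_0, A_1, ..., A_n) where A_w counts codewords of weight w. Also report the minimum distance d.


Weight distribution: A_0 = 1, A_2 = 2, A_4 = 1. Minimum distance d = 2.

Enumerate all 2^2 = 4 messages m ∈ F_2^2.
For each, compute codeword c = mG in F_2^7, then tally its weight.
  m = 00 → c = 0000000, weight = 0.
  m = 10 → c = 0010001, weight = 2.
  m = 01 → c = 0110011, weight = 4.
  m = 11 → c = 0100010, weight = 2.
Tally weights:
  weight 0: 1 codewords.
  weight 2: 2 codewords.
  weight 4: 1 codewords.
Minimum distance d = smallest w > 0 with A_w > 0 = 2.
Sanity: Σ A_w = 4 = 2^2 = 4 ✓.


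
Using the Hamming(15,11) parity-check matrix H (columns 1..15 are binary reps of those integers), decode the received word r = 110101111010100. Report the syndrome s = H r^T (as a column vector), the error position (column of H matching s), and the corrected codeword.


s = (0, 0, 0, 1)^T, error position = 1, corrected codeword c = 010101111010100

Compute s = H r^T mod 2 one row at a time:
  s_1 = 1 + 1 + 0 + 1 + 0 + 1 + 0 + 0 = 4 ≡ 0 (mod 2).
  s_2 = 1 + 0 + 1 + 1 + 0 + 1 + 0 + 0 = 4 ≡ 0 (mod 2).
  s_3 = 1 + 0 + 1 + 1 + 0 + 1 + 0 + 0 = 4 ≡ 0 (mod 2).
  s_4 = 1 + 0 + 0 + 1 + 1 + 1 + 1 + 0 = 5 ≡ 1 (mod 2).
s = (0, 0, 0, 1)^T — this equals column 1 of H (binary 0001), so error is at position 1.
Correct: flip bit 1 of r = 110101111010100 to get c = 010101111010100.


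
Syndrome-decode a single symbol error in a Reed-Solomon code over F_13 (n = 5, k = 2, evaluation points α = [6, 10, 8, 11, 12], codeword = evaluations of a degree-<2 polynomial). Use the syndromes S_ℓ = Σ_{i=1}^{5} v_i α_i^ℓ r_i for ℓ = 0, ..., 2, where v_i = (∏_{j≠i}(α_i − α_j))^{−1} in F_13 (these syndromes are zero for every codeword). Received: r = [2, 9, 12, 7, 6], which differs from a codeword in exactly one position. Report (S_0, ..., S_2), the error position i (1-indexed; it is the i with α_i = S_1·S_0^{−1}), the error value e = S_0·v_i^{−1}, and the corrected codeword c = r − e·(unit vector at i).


S = (10, 6, 1), error at position 4, error magnitude e = 6, c = [2, 9, 12, 1, 6].

Step 1: column multipliers v_i = (∏_{j≠i}(α_i − α_j))^{−1} mod 13.
  i = 1 (α = 6): (6−10)(6−8)(6−11)(6−12) = (−4)·(−2)·(−5)·(−6) = 240 ≡ 6, so v_1 = 6^{−1} = 11 (mod 13).
  i = 2 (α = 10): (10−6)(10−8)(10−11)(10−12) = 4·2·(−1)·(−2) = 16 ≡ 3, so v_2 = 3^{−1} = 9 (mod 13).
  i = 3 (α = 8): (8−6)(8−10)(8−11)(8−12) = 2·(−2)·(−3)·(−4) = −48 ≡ 4, so v_3 = 4^{−1} = 10 (mod 13).
  i = 4 (α = 11): (11−6)(11−10)(11−8)(11−12) = 5·1·3·(−1) = −15 ≡ 11, so v_4 = 11^{−1} = 6 (mod 13).
  i = 5 (α = 12): (12−6)(12−10)(12−8)(12−11) = 6·2·4·1 = 48 ≡ 9, so v_5 = 9^{−1} = 3 (mod 13).
  v = [11, 9, 10, 6, 3].
Step 2: syndromes of r = [2, 9, 12, 7, 6] (all sums mod 13).
  S_0 = Σ v_i r_i = 11·2 + 9·9 + 10·12 + 6·7 + 3·6 = 283 ≡ 10.
  S_1 = Σ v_i α_i r_i = 11·6·2 + 9·10·9 + 10·8·12 + 6·11·7 + 3·12·6 = 2580 ≡ 6.
  α_i^2 mod 13 = [10, 9, 12, 4, 1].
  S_2 = Σ v_i α_i^2 r_i = 11·10·2 + 9·9·9 + 10·12·12 + 6·4·7 + 3·1·6 = 2575 ≡ 1.
  S = (10, 6, 1) ≠ 0, so r is not a codeword (an error is present).
Step 3: locate the error. For a single error e at position i, S_ℓ = v_i·e·α_i^ℓ, so α_err = S_1/S_0.
  S_0^{−1} = 10^{−1} = 4 (mod 13), so α_err = 6·4 = 24 ≡ 11 = α_4. Error position i = 4.
  Consistency check: S_2/S_1 = 1·11 = 11 ≡ 11 = α_err ✓ (single-error assumption holds).
Step 4: error magnitude e = S_0/v_4 = S_0·∏_{j≠4}(α_4 − α_j) = 10·11 = 110 ≡ 6 (mod 13).
Step 5: correct position 4: c_4 = r_4 − e = 7 − 6 ≡ 1 (mod 13). Hence c = [2, 9, 12, 1, 6].
  Check: interpolating c through the α_i gives m(x) = 11 + 5·x (degree < 2) with m(α_i) = c_i for every i, so c is indeed a codeword.


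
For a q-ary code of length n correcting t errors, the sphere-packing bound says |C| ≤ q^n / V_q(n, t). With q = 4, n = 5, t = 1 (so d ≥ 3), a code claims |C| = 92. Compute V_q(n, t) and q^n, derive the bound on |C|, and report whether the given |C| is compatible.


V_q(n, t) = 16, q^n = 1024, Hamming bound = 64, |C| = 92 > bound (violated).

Step 1: Compute V_q(n, t) = Σ_{j=0}^1 C(n, j) (q−1)^j.
  j = 0: C(5,0)·(3)^0 = 1·1 = 1.
  j = 1: C(5,1)·(3)^1 = 5·3 = 15.
  V_q(n, t) = 1 + 15 = 16.
Step 2: q^n = 4^5 = 1024.
Step 3: Hamming bound ⌊q^n / V_q(n,t)⌋ = ⌊1024/16⌋ = 64.
Step 4: Compare |C| = 92 to 64: violated.
The claimed |C| lies above the Hamming bound, so no 4-ary code of length 5 with d ≥ 3 can have 92 codewords.


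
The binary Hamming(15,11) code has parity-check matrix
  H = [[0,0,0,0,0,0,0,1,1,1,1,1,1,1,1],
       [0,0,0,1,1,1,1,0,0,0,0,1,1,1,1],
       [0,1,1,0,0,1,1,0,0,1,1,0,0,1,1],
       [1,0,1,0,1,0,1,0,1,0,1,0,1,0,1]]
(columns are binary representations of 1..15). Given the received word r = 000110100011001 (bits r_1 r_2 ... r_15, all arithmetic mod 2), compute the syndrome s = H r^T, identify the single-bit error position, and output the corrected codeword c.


s = (1, 1, 1, 0)^T, error position = 14, corrected codeword c = 000110100011011

Compute s = H r^T mod 2 one row at a time:
  s_1 = 0 + 0 + 0 + 1 + 1 + 0 + 0 + 1 = 3 ≡ 1 (mod 2).
  s_2 = 1 + 1 + 0 + 1 + 1 + 0 + 0 + 1 = 5 ≡ 1 (mod 2).
  s_3 = 0 + 0 + 0 + 1 + 0 + 1 + 0 + 1 = 3 ≡ 1 (mod 2).
  s_4 = 0 + 0 + 1 + 1 + 0 + 1 + 0 + 1 = 4 ≡ 0 (mod 2).
s = (1, 1, 1, 0)^T — this equals column 14 of H (binary 1110), so error is at position 14.
Correct: flip bit 14 of r = 000110100011001 to get c = 000110100011011.


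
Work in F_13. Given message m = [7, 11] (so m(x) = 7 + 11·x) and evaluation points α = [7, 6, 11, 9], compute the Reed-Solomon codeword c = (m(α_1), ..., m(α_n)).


c = [6, 8, 11, 2]

Message polynomial: m(x) = 7 + 11·x (mod 13).
For each evaluation point α_i, compute m(α_i) mod 13:
  α_1 = 7: Horner steps 11 → 6, so m(7) = 6.
  α_2 = 6: Horner steps 11 → 8, so m(6) = 8.
  α_3 = 11: Horner steps 11 → 11, so m(11) = 11.
  α_4 = 9: Horner steps 11 → 2, so m(9) = 2.
Codeword c = [6, 8, 11, 2] ∈ F_13^4.


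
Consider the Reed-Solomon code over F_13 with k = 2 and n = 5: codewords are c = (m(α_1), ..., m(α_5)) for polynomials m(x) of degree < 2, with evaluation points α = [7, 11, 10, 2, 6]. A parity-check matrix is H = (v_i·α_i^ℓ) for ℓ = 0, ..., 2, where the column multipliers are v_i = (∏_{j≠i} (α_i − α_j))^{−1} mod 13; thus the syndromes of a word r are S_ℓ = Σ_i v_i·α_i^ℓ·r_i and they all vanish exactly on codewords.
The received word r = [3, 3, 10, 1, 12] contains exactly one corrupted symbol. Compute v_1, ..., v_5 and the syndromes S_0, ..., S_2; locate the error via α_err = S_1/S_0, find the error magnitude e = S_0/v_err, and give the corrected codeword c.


S = (3, 8, 4), error at position 1, error magnitude e = 11, c = [5, 3, 10, 1, 12].

Step 1: column multipliers v_i = (∏_{j≠i}(α_i − α_j))^{−1} mod 13.
  i = 1 (α = 7): (7−11)(7−10)(7−2)(7−6) = (−4)·(−3)·5·1 = 60 ≡ 8, so v_1 = 8^{−1} = 5 (mod 13).
  i = 2 (α = 11): (11−7)(11−10)(11−2)(11−6) = 4·1·9·5 = 180 ≡ 11, so v_2 = 11^{−1} = 6 (mod 13).
  i = 3 (α = 10): (10−7)(10−11)(10−2)(10−6) = 3·(−1)·8·4 = −96 ≡ 8, so v_3 = 8^{−1} = 5 (mod 13).
  i = 4 (α = 2): (2−7)(2−11)(2−10)(2−6) = (−5)·(−9)·(−8)·(−4) = 1440 ≡ 10, so v_4 = 10^{−1} = 4 (mod 13).
  i = 5 (α = 6): (6−7)(6−11)(6−10)(6−2) = (−1)·(−5)·(−4)·4 = −80 ≡ 11, so v_5 = 11^{−1} = 6 (mod 13).
  v = [5, 6, 5, 4, 6].
Step 2: syndromes of r = [3, 3, 10, 1, 12] (all sums mod 13).
  S_0 = Σ v_i r_i = 5·3 + 6·3 + 5·10 + 4·1 + 6·12 = 159 ≡ 3.
  S_1 = Σ v_i α_i r_i = 5·7·3 + 6·11·3 + 5·10·10 + 4·2·1 + 6·6·12 = 1243 ≡ 8.
  α_i^2 mod 13 = [10, 4, 9, 4, 10].
  S_2 = Σ v_i α_i^2 r_i = 5·10·3 + 6·4·3 + 5·9·10 + 4·4·1 + 6·10·12 = 1408 ≡ 4.
  S = (3, 8, 4) ≠ 0, so r is not a codeword (an error is present).
Step 3: locate the error. For a single error e at position i, S_ℓ = v_i·e·α_i^ℓ, so α_err = S_1/S_0.
  S_0^{−1} = 3^{−1} = 9 (mod 13), so α_err = 8·9 = 72 ≡ 7 = α_1. Error position i = 1.
  Consistency check: S_2/S_1 = 4·5 = 20 ≡ 7 = α_err ✓ (single-error assumption holds).
Step 4: error magnitude e = S_0/v_1 = S_0·∏_{j≠1}(α_1 − α_j) = 3·8 = 24 ≡ 11 (mod 13).
Step 5: correct position 1: c_1 = r_1 − e = 3 − 11 ≡ 5 (mod 13). Hence c = [5, 3, 10, 1, 12].
  Check: interpolating c through the α_i gives m(x) = 2 + 6·x (degree < 2) with m(α_i) = c_i for every i, so c is indeed a codeword.
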